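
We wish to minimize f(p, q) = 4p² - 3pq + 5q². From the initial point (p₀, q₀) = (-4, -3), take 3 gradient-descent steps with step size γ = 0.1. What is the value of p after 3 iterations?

-0.293

∇f = (8p - 3q, -3p + 10q)
(p₁, q₁) = (-4, -3) − 0.1·(-23, -18) = (-1.7, -1.2)
(p₂, q₂) = (-1.7, -1.2) − 0.1·(-10, -6.9) = (-0.7, -0.51)
(p₃, q₃) = (-0.7, -0.51) − 0.1·(-4.07, -3) = (-0.293, -0.21)
p = -0.293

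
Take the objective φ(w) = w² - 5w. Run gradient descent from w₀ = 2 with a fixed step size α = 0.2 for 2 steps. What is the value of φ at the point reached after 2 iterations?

φ′(w) = 2w - 5
w₁ = 2 − 0.2·(-1) = 2.2
w₂ = 2.2 − 0.2·(-0.6) = 2.32
φ(2.32) = -6.2176

-6.2176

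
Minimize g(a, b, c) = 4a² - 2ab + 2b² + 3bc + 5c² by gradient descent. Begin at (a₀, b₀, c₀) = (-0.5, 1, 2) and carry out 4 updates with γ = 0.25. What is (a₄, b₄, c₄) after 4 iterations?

∇g = (8a - 2b, -2a + 4b + 3c, 3b + 10c)
(a₁, b₁, c₁) = (-0.5, 1, 2) − 0.25·(-6, 11, 23) = (1, -1.75, -3.75)
(a₂, b₂, c₂) = (1, -1.75, -3.75) − 0.25·(11.5, -20.25, -42.75) = (-1.875, 3.3125, 6.9375)
(a₃, b₃, c₃) = (-1.875, 3.3125, 6.9375) − 0.25·(-21.625, 37.8125, 79.3125) = (3.53125, -6.140625, -12.890625)
(a₄, b₄, c₄) = (3.53125, -6.140625, -12.890625) − 0.25·(40.53125, -70.296875, -147.328125) = (-6.6015625, 11.43359375, 23.94140625)

(-6.6015625, 11.43359375, 23.94140625)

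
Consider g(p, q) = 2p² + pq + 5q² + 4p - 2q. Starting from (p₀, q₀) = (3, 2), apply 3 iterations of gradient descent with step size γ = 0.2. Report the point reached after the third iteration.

∇g = (4p + q + 4, p + 10q - 2)
(p₁, q₁) = (3, 2) − 0.2·(18, 21) = (-0.6, -2.2)
(p₂, q₂) = (-0.6, -2.2) − 0.2·(-0.6, -24.6) = (-0.48, 2.72)
(p₃, q₃) = (-0.48, 2.72) − 0.2·(4.8, 24.72) = (-1.44, -2.224)

(-1.44, -2.224)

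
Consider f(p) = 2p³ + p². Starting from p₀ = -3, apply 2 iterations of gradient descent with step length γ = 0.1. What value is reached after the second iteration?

-42.744

f′(p) = 6p² + 2p
Step 1: f′(-3) = 48; p₁ = -3 − 0.1·48 = -7.8
Step 2: f′(-7.8) = 349.44; p₂ = -7.8 − 0.1·349.44 = -42.744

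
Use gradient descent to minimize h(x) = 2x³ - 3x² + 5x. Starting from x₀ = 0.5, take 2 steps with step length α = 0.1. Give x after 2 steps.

h′(x) = 6x² - 6x + 5
Step 1: h′(0.5) = 3.5; x₁ = 0.5 − 0.1·3.5 = 0.15
Step 2: h′(0.15) = 4.235; x₂ = 0.15 − 0.1·4.235 = -0.2735

-0.2735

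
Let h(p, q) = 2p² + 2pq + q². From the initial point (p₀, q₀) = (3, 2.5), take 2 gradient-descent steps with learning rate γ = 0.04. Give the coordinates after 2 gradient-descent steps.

(1.784, 1.7096)

∇h = (4p + 2q, 2p + 2q)
(p₁, q₁) = (3, 2.5) − 0.04·(17, 11) = (2.32, 2.06)
(p₂, q₂) = (2.32, 2.06) − 0.04·(13.4, 8.76) = (1.784, 1.7096)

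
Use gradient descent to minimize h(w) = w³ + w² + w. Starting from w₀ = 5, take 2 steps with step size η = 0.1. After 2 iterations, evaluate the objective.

h′(w) = 3w² + 2w + 1
w₁ = 5 − 0.1·86 = -3.6
w₂ = -3.6 − 0.1·32.68 = -6.868
h(-6.868) = -283.658180032

-283.658180032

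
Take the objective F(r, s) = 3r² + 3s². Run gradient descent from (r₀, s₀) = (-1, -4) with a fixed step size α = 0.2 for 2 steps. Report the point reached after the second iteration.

∇F = (6r, 6s)
Step 1: at (-1, -4), ∇F = (-6, -24) → (-1, -4) − 0.2·(-6, -24) = (0.2, 0.8)
Step 2: at (0.2, 0.8), ∇F = (1.2, 4.8) → (0.2, 0.8) − 0.2·(1.2, 4.8) = (-0.04, -0.16)

(-0.04, -0.16)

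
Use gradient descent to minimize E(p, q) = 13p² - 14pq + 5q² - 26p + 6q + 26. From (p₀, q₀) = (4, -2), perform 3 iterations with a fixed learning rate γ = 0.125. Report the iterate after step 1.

(-9.25, 6.75)

∇E = (26p - 14q - 26, -14p + 10q + 6)
Step 1: at (4, -2), ∇E = (106, -70) → (4, -2) − 0.125·(106, -70) = (-9.25, 6.75)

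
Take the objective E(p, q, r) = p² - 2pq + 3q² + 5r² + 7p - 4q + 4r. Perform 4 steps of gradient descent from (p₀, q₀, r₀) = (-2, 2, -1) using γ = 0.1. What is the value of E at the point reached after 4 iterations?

-12.05466624

∇E = (2p - 2q + 7, -2p + 6q - 4, 10r + 4)
(p₁, q₁, r₁) = (-2, 2, -1) − 0.1·(-1, 12, -6) = (-1.9, 0.8, -0.4)
(p₂, q₂, r₂) = (-1.9, 0.8, -0.4) − 0.1·(1.6, 4.6, 0) = (-2.06, 0.34, -0.4)
(p₃, q₃, r₃) = (-2.06, 0.34, -0.4) − 0.1·(2.2, 2.16, 0) = (-2.28, 0.124, -0.4)
(p₄, q₄, r₄) = (-2.28, 0.124, -0.4) − 0.1·(2.192, 1.304, 0) = (-2.4992, -0.0064, -0.4)
E(-2.4992, -0.0064, -0.4) = -12.05466624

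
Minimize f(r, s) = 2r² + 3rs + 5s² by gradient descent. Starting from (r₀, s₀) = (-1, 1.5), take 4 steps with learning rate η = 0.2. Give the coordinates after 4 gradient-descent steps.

(0.8768, 2.2752)

∇f = (4r + 3s, 3r + 10s)
Step 1: at (-1, 1.5), ∇f = (0.5, 12) → (-1, 1.5) − 0.2·(0.5, 12) = (-1.1, -0.9)
Step 2: at (-1.1, -0.9), ∇f = (-7.1, -12.3) → (-1.1, -0.9) − 0.2·(-7.1, -12.3) = (0.32, 1.56)
Step 3: at (0.32, 1.56), ∇f = (5.96, 16.56) → (0.32, 1.56) − 0.2·(5.96, 16.56) = (-0.872, -1.752)
Step 4: at (-0.872, -1.752), ∇f = (-8.744, -20.136) → (-0.872, -1.752) − 0.2·(-8.744, -20.136) = (0.8768, 2.2752)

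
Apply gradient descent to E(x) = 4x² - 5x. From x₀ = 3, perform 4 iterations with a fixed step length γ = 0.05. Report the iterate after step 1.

E′(x) = 8x - 5
Step 1: E′(3) = 19; x₁ = 3 − 0.05·19 = 2.05

2.05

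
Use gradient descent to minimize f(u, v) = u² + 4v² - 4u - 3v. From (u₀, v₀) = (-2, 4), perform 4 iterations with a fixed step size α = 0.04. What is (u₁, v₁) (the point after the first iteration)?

(-1.68, 2.84)

∇f = (2u - 4, 8v - 3)
Step 1: at (-2, 4), ∇f = (-8, 29) → (-2, 4) − 0.04·(-8, 29) = (-1.68, 2.84)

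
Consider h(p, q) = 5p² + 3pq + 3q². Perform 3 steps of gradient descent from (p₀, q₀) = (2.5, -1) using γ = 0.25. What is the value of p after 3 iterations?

∇h = (10p + 3q, 3p + 6q)
(p₁, q₁) = (2.5, -1) − 0.25·(22, 1.5) = (-3, -1.375)
(p₂, q₂) = (-3, -1.375) − 0.25·(-34.125, -17.25) = (5.53125, 2.9375)
(p₃, q₃) = (5.53125, 2.9375) − 0.25·(64.125, 34.21875) = (-10.5, -5.6171875)
p = -10.5

-10.5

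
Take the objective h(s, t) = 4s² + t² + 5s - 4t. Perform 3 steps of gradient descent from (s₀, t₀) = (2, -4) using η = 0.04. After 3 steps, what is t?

-2.672128

∇h = (8s + 5, 2t - 4)
(s₁, t₁) = (2, -4) − 0.04·(21, -12) = (1.16, -3.52)
(s₂, t₂) = (1.16, -3.52) − 0.04·(14.28, -11.04) = (0.5888, -3.0784)
(s₃, t₃) = (0.5888, -3.0784) − 0.04·(9.7104, -10.1568) = (0.200384, -2.672128)
t = -2.672128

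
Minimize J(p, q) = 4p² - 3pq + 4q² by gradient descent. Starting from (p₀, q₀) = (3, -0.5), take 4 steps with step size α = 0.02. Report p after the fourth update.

∇J = (8p - 3q, -3p + 8q)
(p₁, q₁) = (3, -0.5) − 0.02·(25.5, -13) = (2.49, -0.24)
(p₂, q₂) = (2.49, -0.24) − 0.02·(20.64, -9.39) = (2.0772, -0.0522)
(p₃, q₃) = (2.0772, -0.0522) − 0.02·(16.7742, -6.6492) = (1.741716, 0.080784)
(p₄, q₄) = (1.741716, 0.080784) − 0.02·(13.691376, -4.578876) = (1.46788848, 0.17236152)
p = 1.46788848

1.46788848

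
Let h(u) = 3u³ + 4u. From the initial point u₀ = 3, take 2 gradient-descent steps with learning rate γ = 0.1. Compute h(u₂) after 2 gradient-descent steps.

h′(u) = 9u² + 4
Step 1: h′(3) = 85; u₁ = 3 − 0.1·85 = -5.5
Step 2: h′(-5.5) = 276.25; u₂ = -5.5 − 0.1·276.25 = -33.125
h(-33.125) = -109173.271484375

-109173.271484375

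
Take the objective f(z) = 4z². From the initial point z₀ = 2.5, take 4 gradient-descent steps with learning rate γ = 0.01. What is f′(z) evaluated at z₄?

f′(z) = 8z
Step 1: f′(2.5) = 20; z₁ = 2.5 − 0.01·20 = 2.3
Step 2: f′(2.3) = 18.4; z₂ = 2.3 − 0.01·18.4 = 2.116
Step 3: f′(2.116) = 16.928; z₃ = 2.116 − 0.01·16.928 = 1.94672
Step 4: f′(1.94672) = 15.57376; z₄ = 1.94672 − 0.01·15.57376 = 1.7909824
f′(z) at (1.7909824) = 14.3278592

14.3278592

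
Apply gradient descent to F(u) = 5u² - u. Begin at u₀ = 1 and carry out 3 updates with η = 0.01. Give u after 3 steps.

0.7561

F′(u) = 10u - 1
u₁ = 1 − 0.01·9 = 0.91
u₂ = 0.91 − 0.01·8.1 = 0.829
u₃ = 0.829 − 0.01·7.29 = 0.7561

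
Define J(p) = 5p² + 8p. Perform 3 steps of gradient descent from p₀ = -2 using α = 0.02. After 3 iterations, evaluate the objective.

J′(p) = 10p + 8
Step 1: J′(-2) = -12; p₁ = -2 − 0.02·(-12) = -1.76
Step 2: J′(-1.76) = -9.6; p₂ = -1.76 − 0.02·(-9.6) = -1.568
Step 3: J′(-1.568) = -7.68; p₃ = -1.568 − 0.02·(-7.68) = -1.4144
J(-1.4144) = -1.3125632

-1.3125632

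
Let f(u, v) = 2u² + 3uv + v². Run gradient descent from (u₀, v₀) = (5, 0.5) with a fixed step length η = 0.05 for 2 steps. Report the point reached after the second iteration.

(3.185, -0.85875)

∇f = (4u + 3v, 3u + 2v)
(u₁, v₁) = (5, 0.5) − 0.05·(21.5, 16) = (3.925, -0.3)
(u₂, v₂) = (3.925, -0.3) − 0.05·(14.8, 11.175) = (3.185, -0.85875)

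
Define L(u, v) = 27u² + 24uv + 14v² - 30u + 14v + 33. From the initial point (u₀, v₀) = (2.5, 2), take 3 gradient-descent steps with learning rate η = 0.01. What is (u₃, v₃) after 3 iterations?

∇L = (54u + 24v - 30, 24u + 28v + 14)
(u₁, v₁) = (2.5, 2) − 0.01·(153, 130) = (0.97, 0.7)
(u₂, v₂) = (0.97, 0.7) − 0.01·(39.18, 56.88) = (0.5782, 0.1312)
(u₃, v₃) = (0.5782, 0.1312) − 0.01·(4.3716, 31.5504) = (0.534484, -0.184304)

(0.534484, -0.184304)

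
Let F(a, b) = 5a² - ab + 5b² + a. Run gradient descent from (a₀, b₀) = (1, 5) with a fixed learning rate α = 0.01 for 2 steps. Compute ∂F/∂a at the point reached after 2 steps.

5.7426

∇F = (10a - b + 1, -a + 10b)
(a₁, b₁) = (1, 5) − 0.01·(6, 49) = (0.94, 4.51)
(a₂, b₂) = (0.94, 4.51) − 0.01·(5.89, 44.16) = (0.8811, 4.0684)
∂F/∂a at (0.8811, 4.0684) = 5.7426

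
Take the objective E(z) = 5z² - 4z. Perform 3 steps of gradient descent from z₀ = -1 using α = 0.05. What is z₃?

E′(z) = 10z - 4
Step 1: E′(-1) = -14; z₁ = -1 − 0.05·(-14) = -0.3
Step 2: E′(-0.3) = -7; z₂ = -0.3 − 0.05·(-7) = 0.05
Step 3: E′(0.05) = -3.5; z₃ = 0.05 − 0.05·(-3.5) = 0.225

0.225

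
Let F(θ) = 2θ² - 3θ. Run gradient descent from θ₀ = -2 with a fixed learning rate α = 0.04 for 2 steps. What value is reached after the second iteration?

-1.1904

F′(θ) = 4θ - 3
θ₁ = -2 − 0.04·(-11) = -1.56
θ₂ = -1.56 − 0.04·(-9.24) = -1.1904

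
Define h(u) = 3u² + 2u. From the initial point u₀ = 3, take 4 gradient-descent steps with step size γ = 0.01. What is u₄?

2.2691632

h′(u) = 6u + 2
Step 1: h′(3) = 20; u₁ = 3 − 0.01·20 = 2.8
Step 2: h′(2.8) = 18.8; u₂ = 2.8 − 0.01·18.8 = 2.612
Step 3: h′(2.612) = 17.672; u₃ = 2.612 − 0.01·17.672 = 2.43528
Step 4: h′(2.43528) = 16.61168; u₄ = 2.43528 − 0.01·16.61168 = 2.2691632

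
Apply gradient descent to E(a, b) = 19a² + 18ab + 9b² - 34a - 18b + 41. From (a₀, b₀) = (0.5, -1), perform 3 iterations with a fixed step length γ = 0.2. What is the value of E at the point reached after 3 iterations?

8021563.5244

∇E = (38a + 18b - 34, 18a + 18b - 18)
(a₁, b₁) = (0.5, -1) − 0.2·(-33, -27) = (7.1, 4.4)
(a₂, b₂) = (7.1, 4.4) − 0.2·(315, 189) = (-55.9, -33.4)
(a₃, b₃) = (-55.9, -33.4) − 0.2·(-2759.4, -1625.4) = (495.98, 291.68)
E(495.98, 291.68) = 8021563.5244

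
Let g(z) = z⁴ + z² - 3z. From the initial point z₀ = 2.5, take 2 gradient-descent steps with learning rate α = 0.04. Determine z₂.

0.04648192

g′(z) = 4z³ + 2z - 3
Step 1: g′(2.5) = 64.5; z₁ = 2.5 − 0.04·64.5 = -0.08
Step 2: g′(-0.08) = -3.162048; z₂ = -0.08 − 0.04·(-3.162048) = 0.04648192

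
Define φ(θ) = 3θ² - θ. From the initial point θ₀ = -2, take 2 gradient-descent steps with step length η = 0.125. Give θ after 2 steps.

φ′(θ) = 6θ - 1
Step 1: φ′(-2) = -13; θ₁ = -2 − 0.125·(-13) = -0.375
Step 2: φ′(-0.375) = -3.25; θ₂ = -0.375 − 0.125·(-3.25) = 0.03125

0.03125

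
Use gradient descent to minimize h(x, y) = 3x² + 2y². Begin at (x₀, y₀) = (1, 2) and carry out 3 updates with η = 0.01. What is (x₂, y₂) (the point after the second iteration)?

∇h = (6x, 4y)
(x₁, y₁) = (1, 2) − 0.01·(6, 8) = (0.94, 1.92)
(x₂, y₂) = (0.94, 1.92) − 0.01·(5.64, 7.68) = (0.8836, 1.8432)

(0.8836, 1.8432)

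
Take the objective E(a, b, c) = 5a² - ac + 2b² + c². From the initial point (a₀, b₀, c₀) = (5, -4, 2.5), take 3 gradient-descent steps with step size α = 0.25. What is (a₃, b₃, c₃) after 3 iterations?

(-16.5234375, 0, 2.5)

∇E = (10a - c, 4b, -a + 2c)
(a₁, b₁, c₁) = (5, -4, 2.5) − 0.25·(47.5, -16, 0) = (-6.875, 0, 2.5)
(a₂, b₂, c₂) = (-6.875, 0, 2.5) − 0.25·(-71.25, 0, 11.875) = (10.9375, 0, -0.46875)
(a₃, b₃, c₃) = (10.9375, 0, -0.46875) − 0.25·(109.84375, 0, -11.875) = (-16.5234375, 0, 2.5)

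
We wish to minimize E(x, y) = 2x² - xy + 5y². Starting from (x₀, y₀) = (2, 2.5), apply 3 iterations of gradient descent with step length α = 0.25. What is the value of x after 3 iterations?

1.2578125

∇E = (4x - y, -x + 10y)
Step 1: at (2, 2.5), ∇E = (5.5, 23) → (2, 2.5) − 0.25·(5.5, 23) = (0.625, -3.25)
Step 2: at (0.625, -3.25), ∇E = (5.75, -33.125) → (0.625, -3.25) − 0.25·(5.75, -33.125) = (-0.8125, 5.03125)
Step 3: at (-0.8125, 5.03125), ∇E = (-8.28125, 51.125) → (-0.8125, 5.03125) − 0.25·(-8.28125, 51.125) = (1.2578125, -7.75)
x = 1.2578125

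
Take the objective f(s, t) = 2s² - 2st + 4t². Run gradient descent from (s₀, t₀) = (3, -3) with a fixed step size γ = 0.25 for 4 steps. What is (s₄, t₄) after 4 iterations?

(3.1875, -7.6875)

∇f = (4s - 2t, -2s + 8t)
Step 1: at (3, -3), ∇f = (18, -30) → (3, -3) − 0.25·(18, -30) = (-1.5, 4.5)
Step 2: at (-1.5, 4.5), ∇f = (-15, 39) → (-1.5, 4.5) − 0.25·(-15, 39) = (2.25, -5.25)
Step 3: at (2.25, -5.25), ∇f = (19.5, -46.5) → (2.25, -5.25) − 0.25·(19.5, -46.5) = (-2.625, 6.375)
Step 4: at (-2.625, 6.375), ∇f = (-23.25, 56.25) → (-2.625, 6.375) − 0.25·(-23.25, 56.25) = (3.1875, -7.6875)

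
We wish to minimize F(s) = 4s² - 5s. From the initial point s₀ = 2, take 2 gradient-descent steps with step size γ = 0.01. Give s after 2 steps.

1.7888

F′(s) = 8s - 5
Step 1: F′(2) = 11; s₁ = 2 − 0.01·11 = 1.89
Step 2: F′(1.89) = 10.12; s₂ = 1.89 − 0.01·10.12 = 1.7888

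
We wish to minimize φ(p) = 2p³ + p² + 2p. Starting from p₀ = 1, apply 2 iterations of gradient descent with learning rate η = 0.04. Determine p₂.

0.3856

φ′(p) = 6p² + 2p + 2
p₁ = 1 − 0.04·10 = 0.6
p₂ = 0.6 − 0.04·5.36 = 0.3856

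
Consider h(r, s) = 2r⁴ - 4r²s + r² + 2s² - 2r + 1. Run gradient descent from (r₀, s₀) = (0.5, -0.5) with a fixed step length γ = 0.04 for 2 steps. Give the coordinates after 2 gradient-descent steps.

∇h = (8r³ - 8rs + 2r - 2, -4r² + 4s)
Step 1: at (0.5, -0.5), ∇h = (2, -3) → (0.5, -0.5) − 0.04·(2, -3) = (0.42, -0.38)
Step 2: at (0.42, -0.38), ∇h = (0.709504, -2.2256) → (0.42, -0.38) − 0.04·(0.709504, -2.2256) = (0.39161984, -0.290976)

(0.39161984, -0.290976)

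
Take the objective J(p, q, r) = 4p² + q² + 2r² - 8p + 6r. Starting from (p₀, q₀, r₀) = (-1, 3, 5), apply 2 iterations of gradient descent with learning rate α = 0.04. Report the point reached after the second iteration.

∇J = (8p - 8, 2q, 4r + 6)
Step 1: at (-1, 3, 5), ∇J = (-16, 6, 26) → (-1, 3, 5) − 0.04·(-16, 6, 26) = (-0.36, 2.76, 3.96)
Step 2: at (-0.36, 2.76, 3.96), ∇J = (-10.88, 5.52, 21.84) → (-0.36, 2.76, 3.96) − 0.04·(-10.88, 5.52, 21.84) = (0.0752, 2.5392, 3.0864)

(0.0752, 2.5392, 3.0864)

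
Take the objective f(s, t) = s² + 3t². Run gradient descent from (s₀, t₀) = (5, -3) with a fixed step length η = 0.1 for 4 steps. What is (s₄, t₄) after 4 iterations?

(2.048, -0.0768)

∇f = (2s, 6t)
(s₁, t₁) = (5, -3) − 0.1·(10, -18) = (4, -1.2)
(s₂, t₂) = (4, -1.2) − 0.1·(8, -7.2) = (3.2, -0.48)
(s₃, t₃) = (3.2, -0.48) − 0.1·(6.4, -2.88) = (2.56, -0.192)
(s₄, t₄) = (2.56, -0.192) − 0.1·(5.12, -1.152) = (2.048, -0.0768)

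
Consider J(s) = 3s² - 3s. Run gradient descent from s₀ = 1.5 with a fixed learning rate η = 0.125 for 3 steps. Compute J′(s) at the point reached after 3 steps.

J′(s) = 6s - 3
Step 1: J′(1.5) = 6; s₁ = 1.5 − 0.125·6 = 0.75
Step 2: J′(0.75) = 1.5; s₂ = 0.75 − 0.125·1.5 = 0.5625
Step 3: J′(0.5625) = 0.375; s₃ = 0.5625 − 0.125·0.375 = 0.515625
J′(s) at (0.515625) = 0.09375

0.09375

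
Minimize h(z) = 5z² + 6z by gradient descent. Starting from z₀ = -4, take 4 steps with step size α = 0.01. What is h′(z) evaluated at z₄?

h′(z) = 10z + 6
Step 1: h′(-4) = -34; z₁ = -4 − 0.01·(-34) = -3.66
Step 2: h′(-3.66) = -30.6; z₂ = -3.66 − 0.01·(-30.6) = -3.354
Step 3: h′(-3.354) = -27.54; z₃ = -3.354 − 0.01·(-27.54) = -3.0786
Step 4: h′(-3.0786) = -24.786; z₄ = -3.0786 − 0.01·(-24.786) = -2.83074
h′(z) at (-2.83074) = -22.3074

-22.3074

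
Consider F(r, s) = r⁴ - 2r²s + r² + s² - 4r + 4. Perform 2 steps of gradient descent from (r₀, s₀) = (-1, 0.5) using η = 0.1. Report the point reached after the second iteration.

(0.1952, 0.488)

∇F = (4r³ - 4rs + 2r - 4, -2r² + 2s)
(r₁, s₁) = (-1, 0.5) − 0.1·(-8, -1) = (-0.2, 0.6)
(r₂, s₂) = (-0.2, 0.6) − 0.1·(-3.952, 1.12) = (0.1952, 0.488)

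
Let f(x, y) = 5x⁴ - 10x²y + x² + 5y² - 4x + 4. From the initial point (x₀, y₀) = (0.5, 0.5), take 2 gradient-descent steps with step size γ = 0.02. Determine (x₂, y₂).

(0.6846076, 0.43442)

∇f = (20x³ - 20xy + 2x - 4, -10x² + 10y)
Step 1: at (0.5, 0.5), ∇f = (-5.5, 2.5) → (0.5, 0.5) − 0.02·(-5.5, 2.5) = (0.61, 0.45)
Step 2: at (0.61, 0.45), ∇f = (-3.73038, 0.779) → (0.61, 0.45) − 0.02·(-3.73038, 0.779) = (0.6846076, 0.43442)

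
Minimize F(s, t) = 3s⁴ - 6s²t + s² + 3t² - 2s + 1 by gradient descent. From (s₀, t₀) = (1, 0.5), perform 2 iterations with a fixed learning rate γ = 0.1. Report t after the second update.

∇F = (12s³ - 12st + 2s - 2, -6s² + 6t)
(s₁, t₁) = (1, 0.5) − 0.1·(6, -3) = (0.4, 0.8)
(s₂, t₂) = (0.4, 0.8) − 0.1·(-4.272, 3.84) = (0.8272, 0.416)
t = 0.416

0.416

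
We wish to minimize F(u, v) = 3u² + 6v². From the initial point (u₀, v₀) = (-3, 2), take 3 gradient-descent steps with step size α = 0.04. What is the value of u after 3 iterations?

∇F = (6u, 12v)
(u₁, v₁) = (-3, 2) − 0.04·(-18, 24) = (-2.28, 1.04)
(u₂, v₂) = (-2.28, 1.04) − 0.04·(-13.68, 12.48) = (-1.7328, 0.5408)
(u₃, v₃) = (-1.7328, 0.5408) − 0.04·(-10.3968, 6.4896) = (-1.316928, 0.281216)
u = -1.316928

-1.316928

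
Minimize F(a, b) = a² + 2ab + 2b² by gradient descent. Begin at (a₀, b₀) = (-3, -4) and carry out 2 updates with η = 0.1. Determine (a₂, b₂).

∇F = (2a + 2b, 2a + 4b)
Step 1: at (-3, -4), ∇F = (-14, -22) → (-3, -4) − 0.1·(-14, -22) = (-1.6, -1.8)
Step 2: at (-1.6, -1.8), ∇F = (-6.8, -10.4) → (-1.6, -1.8) − 0.1·(-6.8, -10.4) = (-0.92, -0.76)

(-0.92, -0.76)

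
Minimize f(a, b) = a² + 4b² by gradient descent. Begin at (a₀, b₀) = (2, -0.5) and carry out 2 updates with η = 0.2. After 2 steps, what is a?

∇f = (2a, 8b)
Step 1: at (2, -0.5), ∇f = (4, -4) → (2, -0.5) − 0.2·(4, -4) = (1.2, 0.3)
Step 2: at (1.2, 0.3), ∇f = (2.4, 2.4) → (1.2, 0.3) − 0.2·(2.4, 2.4) = (0.72, -0.18)
a = 0.72

0.72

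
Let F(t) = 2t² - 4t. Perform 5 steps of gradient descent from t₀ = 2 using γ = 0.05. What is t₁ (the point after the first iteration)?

1.8

F′(t) = 4t - 4
t₁ = 2 − 0.05·4 = 1.8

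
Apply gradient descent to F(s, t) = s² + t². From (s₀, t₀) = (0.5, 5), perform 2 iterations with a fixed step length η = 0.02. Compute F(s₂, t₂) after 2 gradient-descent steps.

21.44600064

∇F = (2s, 2t)
(s₁, t₁) = (0.5, 5) − 0.02·(1, 10) = (0.48, 4.8)
(s₂, t₂) = (0.48, 4.8) − 0.02·(0.96, 9.6) = (0.4608, 4.608)
F(0.4608, 4.608) = 21.44600064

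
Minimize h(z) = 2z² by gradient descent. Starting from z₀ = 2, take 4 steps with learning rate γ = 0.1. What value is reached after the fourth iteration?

h′(z) = 4z
Step 1: h′(2) = 8; z₁ = 2 − 0.1·8 = 1.2
Step 2: h′(1.2) = 4.8; z₂ = 1.2 − 0.1·4.8 = 0.72
Step 3: h′(0.72) = 2.88; z₃ = 0.72 − 0.1·2.88 = 0.432
Step 4: h′(0.432) = 1.728; z₄ = 0.432 − 0.1·1.728 = 0.2592

0.2592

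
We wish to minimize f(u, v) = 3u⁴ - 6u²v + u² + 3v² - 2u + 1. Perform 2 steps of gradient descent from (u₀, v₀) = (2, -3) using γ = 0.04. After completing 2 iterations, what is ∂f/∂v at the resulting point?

-16065.7181730816

∇f = (12u³ - 12uv + 2u - 2, -6u² + 6v)
Step 1: at (2, -3), ∇f = (170, -42) → (2, -3) − 0.04·(170, -42) = (-4.8, -1.32)
Step 2: at (-4.8, -1.32), ∇f = (-1414.736, -146.16) → (-4.8, -1.32) − 0.04·(-1414.736, -146.16) = (51.78944, 4.5264)
∂f/∂v at (51.78944, 4.5264) = -16065.7181730816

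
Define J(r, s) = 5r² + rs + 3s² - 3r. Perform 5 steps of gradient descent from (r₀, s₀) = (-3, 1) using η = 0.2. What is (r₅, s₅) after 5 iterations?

(3.952, 0.80992)

∇J = (10r + s - 3, r + 6s)
Step 1: at (-3, 1), ∇J = (-32, 3) → (-3, 1) − 0.2·(-32, 3) = (3.4, 0.4)
Step 2: at (3.4, 0.4), ∇J = (31.4, 5.8) → (3.4, 0.4) − 0.2·(31.4, 5.8) = (-2.88, -0.76)
Step 3: at (-2.88, -0.76), ∇J = (-32.56, -7.44) → (-2.88, -0.76) − 0.2·(-32.56, -7.44) = (3.632, 0.728)
Step 4: at (3.632, 0.728), ∇J = (34.048, 8) → (3.632, 0.728) − 0.2·(34.048, 8) = (-3.1776, -0.872)
Step 5: at (-3.1776, -0.872), ∇J = (-35.648, -8.4096) → (-3.1776, -0.872) − 0.2·(-35.648, -8.4096) = (3.952, 0.80992)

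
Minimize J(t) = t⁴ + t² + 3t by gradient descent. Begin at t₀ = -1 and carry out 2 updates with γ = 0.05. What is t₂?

-0.792175

J′(t) = 4t³ + 2t + 3
Step 1: J′(-1) = -3; t₁ = -1 − 0.05·(-3) = -0.85
Step 2: J′(-0.85) = -1.1565; t₂ = -0.85 − 0.05·(-1.1565) = -0.792175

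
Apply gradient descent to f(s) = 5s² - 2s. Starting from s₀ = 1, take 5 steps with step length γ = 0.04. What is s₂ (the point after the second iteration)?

f′(s) = 10s - 2
s₁ = 1 − 0.04·8 = 0.68
s₂ = 0.68 − 0.04·4.8 = 0.488

0.488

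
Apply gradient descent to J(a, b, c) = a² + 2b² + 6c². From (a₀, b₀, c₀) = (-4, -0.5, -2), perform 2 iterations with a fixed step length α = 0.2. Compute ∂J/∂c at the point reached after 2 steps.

∇J = (2a, 4b, 12c)
(a₁, b₁, c₁) = (-4, -0.5, -2) − 0.2·(-8, -2, -24) = (-2.4, -0.1, 2.8)
(a₂, b₂, c₂) = (-2.4, -0.1, 2.8) − 0.2·(-4.8, -0.4, 33.6) = (-1.44, -0.02, -3.92)
∂J/∂c at (-1.44, -0.02, -3.92) = -47.04

-47.04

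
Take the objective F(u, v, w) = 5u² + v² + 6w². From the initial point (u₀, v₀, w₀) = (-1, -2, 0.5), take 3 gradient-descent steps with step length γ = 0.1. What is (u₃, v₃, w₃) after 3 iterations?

(0, -1.024, -0.004)

∇F = (10u, 2v, 12w)
(u₁, v₁, w₁) = (-1, -2, 0.5) − 0.1·(-10, -4, 6) = (0, -1.6, -0.1)
(u₂, v₂, w₂) = (0, -1.6, -0.1) − 0.1·(0, -3.2, -1.2) = (0, -1.28, 0.02)
(u₃, v₃, w₃) = (0, -1.28, 0.02) − 0.1·(0, -2.56, 0.24) = (0, -1.024, -0.004)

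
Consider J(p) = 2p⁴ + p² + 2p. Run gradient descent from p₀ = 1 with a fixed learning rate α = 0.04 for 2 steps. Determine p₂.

0.35340544

J′(p) = 8p³ + 2p + 2
Step 1: J′(1) = 12; p₁ = 1 − 0.04·12 = 0.52
Step 2: J′(0.52) = 4.164864; p₂ = 0.52 − 0.04·4.164864 = 0.35340544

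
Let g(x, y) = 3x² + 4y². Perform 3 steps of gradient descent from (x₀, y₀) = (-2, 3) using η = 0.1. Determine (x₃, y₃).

∇g = (6x, 8y)
(x₁, y₁) = (-2, 3) − 0.1·(-12, 24) = (-0.8, 0.6)
(x₂, y₂) = (-0.8, 0.6) − 0.1·(-4.8, 4.8) = (-0.32, 0.12)
(x₃, y₃) = (-0.32, 0.12) − 0.1·(-1.92, 0.96) = (-0.128, 0.024)

(-0.128, 0.024)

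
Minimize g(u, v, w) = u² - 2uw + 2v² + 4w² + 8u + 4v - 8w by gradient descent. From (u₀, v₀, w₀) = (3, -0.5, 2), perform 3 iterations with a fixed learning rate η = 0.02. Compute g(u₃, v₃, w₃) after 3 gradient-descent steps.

13.498439497728

∇g = (2u - 2w + 8, 4v + 4, -2u + 8w - 8)
(u₁, v₁, w₁) = (3, -0.5, 2) − 0.02·(10, 2, 2) = (2.8, -0.54, 1.96)
(u₂, v₂, w₂) = (2.8, -0.54, 1.96) − 0.02·(9.68, 1.84, 2.08) = (2.6064, -0.5768, 1.9184)
(u₃, v₃, w₃) = (2.6064, -0.5768, 1.9184) − 0.02·(9.376, 1.6928, 2.1344) = (2.41888, -0.610656, 1.875712)
g(2.41888, -0.610656, 1.875712) = 13.498439497728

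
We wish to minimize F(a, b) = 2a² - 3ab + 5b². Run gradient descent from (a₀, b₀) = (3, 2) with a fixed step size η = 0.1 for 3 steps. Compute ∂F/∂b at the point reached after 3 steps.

1.404

∇F = (4a - 3b, -3a + 10b)
Step 1: at (3, 2), ∇F = (6, 11) → (3, 2) − 0.1·(6, 11) = (2.4, 0.9)
Step 2: at (2.4, 0.9), ∇F = (6.9, 1.8) → (2.4, 0.9) − 0.1·(6.9, 1.8) = (1.71, 0.72)
Step 3: at (1.71, 0.72), ∇F = (4.68, 2.07) → (1.71, 0.72) − 0.1·(4.68, 2.07) = (1.242, 0.513)
∂F/∂b at (1.242, 0.513) = 1.404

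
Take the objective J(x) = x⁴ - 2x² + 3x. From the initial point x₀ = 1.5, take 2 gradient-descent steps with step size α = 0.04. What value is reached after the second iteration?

0.93124608

J′(x) = 4x³ - 4x + 3
Step 1: J′(1.5) = 10.5; x₁ = 1.5 − 0.04·10.5 = 1.08
Step 2: J′(1.08) = 3.718848; x₂ = 1.08 − 0.04·3.718848 = 0.93124608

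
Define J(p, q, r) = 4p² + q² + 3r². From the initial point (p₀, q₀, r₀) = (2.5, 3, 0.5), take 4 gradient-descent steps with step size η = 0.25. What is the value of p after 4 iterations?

2.5

∇J = (8p, 2q, 6r)
Step 1: at (2.5, 3, 0.5), ∇J = (20, 6, 3) → (2.5, 3, 0.5) − 0.25·(20, 6, 3) = (-2.5, 1.5, -0.25)
Step 2: at (-2.5, 1.5, -0.25), ∇J = (-20, 3, -1.5) → (-2.5, 1.5, -0.25) − 0.25·(-20, 3, -1.5) = (2.5, 0.75, 0.125)
Step 3: at (2.5, 0.75, 0.125), ∇J = (20, 1.5, 0.75) → (2.5, 0.75, 0.125) − 0.25·(20, 1.5, 0.75) = (-2.5, 0.375, -0.0625)
Step 4: at (-2.5, 0.375, -0.0625), ∇J = (-20, 0.75, -0.375) → (-2.5, 0.375, -0.0625) − 0.25·(-20, 0.75, -0.375) = (2.5, 0.1875, 0.03125)
p = 2.5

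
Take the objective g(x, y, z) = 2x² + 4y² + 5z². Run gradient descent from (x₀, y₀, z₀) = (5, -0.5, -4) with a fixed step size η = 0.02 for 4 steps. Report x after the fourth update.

∇g = (4x, 8y, 10z)
Step 1: at (5, -0.5, -4), ∇g = (20, -4, -40) → (5, -0.5, -4) − 0.02·(20, -4, -40) = (4.6, -0.42, -3.2)
Step 2: at (4.6, -0.42, -3.2), ∇g = (18.4, -3.36, -32) → (4.6, -0.42, -3.2) − 0.02·(18.4, -3.36, -32) = (4.232, -0.3528, -2.56)
Step 3: at (4.232, -0.3528, -2.56), ∇g = (16.928, -2.8224, -25.6) → (4.232, -0.3528, -2.56) − 0.02·(16.928, -2.8224, -25.6) = (3.89344, -0.296352, -2.048)
Step 4: at (3.89344, -0.296352, -2.048), ∇g = (15.57376, -2.370816, -20.48) → (3.89344, -0.296352, -2.048) − 0.02·(15.57376, -2.370816, -20.48) = (3.5819648, -0.24893568, -1.6384)
x = 3.5819648

3.5819648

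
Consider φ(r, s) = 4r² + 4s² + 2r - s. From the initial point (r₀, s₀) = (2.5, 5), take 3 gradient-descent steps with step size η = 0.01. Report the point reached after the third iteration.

∇φ = (8r + 2, 8s - 1)
Step 1: at (2.5, 5), ∇φ = (22, 39) → (2.5, 5) − 0.01·(22, 39) = (2.28, 4.61)
Step 2: at (2.28, 4.61), ∇φ = (20.24, 35.88) → (2.28, 4.61) − 0.01·(20.24, 35.88) = (2.0776, 4.2512)
Step 3: at (2.0776, 4.2512), ∇φ = (18.6208, 33.0096) → (2.0776, 4.2512) − 0.01·(18.6208, 33.0096) = (1.891392, 3.921104)

(1.891392, 3.921104)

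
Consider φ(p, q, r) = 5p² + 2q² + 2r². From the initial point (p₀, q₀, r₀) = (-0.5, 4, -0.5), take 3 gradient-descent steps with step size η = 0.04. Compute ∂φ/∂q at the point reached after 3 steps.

∇φ = (10p, 4q, 4r)
(p₁, q₁, r₁) = (-0.5, 4, -0.5) − 0.04·(-5, 16, -2) = (-0.3, 3.36, -0.42)
(p₂, q₂, r₂) = (-0.3, 3.36, -0.42) − 0.04·(-3, 13.44, -1.68) = (-0.18, 2.8224, -0.3528)
(p₃, q₃, r₃) = (-0.18, 2.8224, -0.3528) − 0.04·(-1.8, 11.2896, -1.4112) = (-0.108, 2.370816, -0.296352)
∂φ/∂q at (-0.108, 2.370816, -0.296352) = 9.483264

9.483264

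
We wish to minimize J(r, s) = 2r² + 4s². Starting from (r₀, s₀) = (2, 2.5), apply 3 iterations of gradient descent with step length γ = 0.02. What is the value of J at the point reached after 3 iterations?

13.633290801152

∇J = (4r, 8s)
Step 1: at (2, 2.5), ∇J = (8, 20) → (2, 2.5) − 0.02·(8, 20) = (1.84, 2.1)
Step 2: at (1.84, 2.1), ∇J = (7.36, 16.8) → (1.84, 2.1) − 0.02·(7.36, 16.8) = (1.6928, 1.764)
Step 3: at (1.6928, 1.764), ∇J = (6.7712, 14.112) → (1.6928, 1.764) − 0.02·(6.7712, 14.112) = (1.557376, 1.48176)
J(1.557376, 1.48176) = 13.633290801152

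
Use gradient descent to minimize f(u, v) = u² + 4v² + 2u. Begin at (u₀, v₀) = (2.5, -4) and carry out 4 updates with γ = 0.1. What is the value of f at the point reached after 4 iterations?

∇f = (2u + 2, 8v)
(u₁, v₁) = (2.5, -4) − 0.1·(7, -32) = (1.8, -0.8)
(u₂, v₂) = (1.8, -0.8) − 0.1·(5.6, -6.4) = (1.24, -0.16)
(u₃, v₃) = (1.24, -0.16) − 0.1·(4.48, -1.28) = (0.792, -0.032)
(u₄, v₄) = (0.792, -0.032) − 0.1·(3.584, -0.256) = (0.4336, -0.0064)
f(0.4336, -0.0064) = 1.0553728

1.0553728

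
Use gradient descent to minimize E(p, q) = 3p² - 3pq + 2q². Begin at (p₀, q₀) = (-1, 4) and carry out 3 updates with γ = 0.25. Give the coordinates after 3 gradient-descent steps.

(3.125, -1.734375)

∇E = (6p - 3q, -3p + 4q)
Step 1: at (-1, 4), ∇E = (-18, 19) → (-1, 4) − 0.25·(-18, 19) = (3.5, -0.75)
Step 2: at (3.5, -0.75), ∇E = (23.25, -13.5) → (3.5, -0.75) − 0.25·(23.25, -13.5) = (-2.3125, 2.625)
Step 3: at (-2.3125, 2.625), ∇E = (-21.75, 17.4375) → (-2.3125, 2.625) − 0.25·(-21.75, 17.4375) = (3.125, -1.734375)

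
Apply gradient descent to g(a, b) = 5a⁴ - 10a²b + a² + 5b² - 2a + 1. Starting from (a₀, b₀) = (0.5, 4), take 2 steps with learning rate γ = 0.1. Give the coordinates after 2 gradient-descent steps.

(-158.77075, 18.9225)

∇g = (20a³ - 20ab + 2a - 2, -10a² + 10b)
(a₁, b₁) = (0.5, 4) − 0.1·(-38.5, 37.5) = (4.35, 0.25)
(a₂, b₂) = (4.35, 0.25) − 0.1·(1631.2075, -186.725) = (-158.77075, 18.9225)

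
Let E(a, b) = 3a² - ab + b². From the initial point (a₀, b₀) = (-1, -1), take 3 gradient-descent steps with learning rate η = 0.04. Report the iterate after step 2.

∇E = (6a - b, -a + 2b)
(a₁, b₁) = (-1, -1) − 0.04·(-5, -1) = (-0.8, -0.96)
(a₂, b₂) = (-0.8, -0.96) − 0.04·(-3.84, -1.12) = (-0.6464, -0.9152)

(-0.6464, -0.9152)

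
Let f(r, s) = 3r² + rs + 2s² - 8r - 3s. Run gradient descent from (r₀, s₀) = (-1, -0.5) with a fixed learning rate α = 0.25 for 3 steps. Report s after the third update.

∇f = (6r + s - 8, r + 4s - 3)
(r₁, s₁) = (-1, -0.5) − 0.25·(-14.5, -6) = (2.625, 1)
(r₂, s₂) = (2.625, 1) − 0.25·(8.75, 3.625) = (0.4375, 0.09375)
(r₃, s₃) = (0.4375, 0.09375) − 0.25·(-5.28125, -2.1875) = (1.7578125, 0.640625)
s = 0.640625

0.640625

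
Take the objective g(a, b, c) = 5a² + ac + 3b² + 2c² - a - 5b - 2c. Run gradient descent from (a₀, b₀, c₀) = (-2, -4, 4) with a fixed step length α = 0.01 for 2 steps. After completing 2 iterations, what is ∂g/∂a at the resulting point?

∇g = (10a + c - 1, 6b - 5, a + 4c - 2)
Step 1: at (-2, -4, 4), ∇g = (-17, -29, 12) → (-2, -4, 4) − 0.01·(-17, -29, 12) = (-1.83, -3.71, 3.88)
Step 2: at (-1.83, -3.71, 3.88), ∇g = (-15.42, -27.26, 11.69) → (-1.83, -3.71, 3.88) − 0.01·(-15.42, -27.26, 11.69) = (-1.6758, -3.4374, 3.7631)
∂g/∂a at (-1.6758, -3.4374, 3.7631) = -13.9949

-13.9949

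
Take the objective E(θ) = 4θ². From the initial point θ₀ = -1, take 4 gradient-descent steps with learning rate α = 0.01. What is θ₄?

E′(θ) = 8θ
θ₁ = -1 − 0.01·(-8) = -0.92
θ₂ = -0.92 − 0.01·(-7.36) = -0.8464
θ₃ = -0.8464 − 0.01·(-6.7712) = -0.778688
θ₄ = -0.778688 − 0.01·(-6.229504) = -0.71639296

-0.71639296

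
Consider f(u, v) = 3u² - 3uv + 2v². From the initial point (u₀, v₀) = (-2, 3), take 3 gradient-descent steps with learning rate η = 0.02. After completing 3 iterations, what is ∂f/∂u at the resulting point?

∇f = (6u - 3v, -3u + 4v)
(u₁, v₁) = (-2, 3) − 0.02·(-21, 18) = (-1.58, 2.64)
(u₂, v₂) = (-1.58, 2.64) − 0.02·(-17.4, 15.3) = (-1.232, 2.334)
(u₃, v₃) = (-1.232, 2.334) − 0.02·(-14.394, 13.032) = (-0.94412, 2.07336)
∂f/∂u at (-0.94412, 2.07336) = -11.8848

-11.8848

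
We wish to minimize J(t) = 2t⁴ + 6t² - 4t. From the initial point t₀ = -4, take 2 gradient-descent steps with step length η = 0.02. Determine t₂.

J′(t) = 8t³ + 12t - 4
Step 1: J′(-4) = -564; t₁ = -4 − 0.02·(-564) = 7.28
Step 2: J′(7.28) = 3169.986816; t₂ = 7.28 − 0.02·3169.986816 = -56.11973632

-56.11973632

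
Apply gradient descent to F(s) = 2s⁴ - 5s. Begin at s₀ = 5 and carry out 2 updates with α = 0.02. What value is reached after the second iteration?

F′(s) = 8s³ - 5
Step 1: F′(5) = 995; s₁ = 5 − 0.02·995 = -14.9
Step 2: F′(-14.9) = -26468.592; s₂ = -14.9 − 0.02·(-26468.592) = 514.47184

514.47184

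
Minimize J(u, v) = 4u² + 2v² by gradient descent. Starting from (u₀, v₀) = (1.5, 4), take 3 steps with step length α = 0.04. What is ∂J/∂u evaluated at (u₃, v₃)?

3.773184

∇J = (8u, 4v)
(u₁, v₁) = (1.5, 4) − 0.04·(12, 16) = (1.02, 3.36)
(u₂, v₂) = (1.02, 3.36) − 0.04·(8.16, 13.44) = (0.6936, 2.8224)
(u₃, v₃) = (0.6936, 2.8224) − 0.04·(5.5488, 11.2896) = (0.471648, 2.370816)
∂J/∂u at (0.471648, 2.370816) = 3.773184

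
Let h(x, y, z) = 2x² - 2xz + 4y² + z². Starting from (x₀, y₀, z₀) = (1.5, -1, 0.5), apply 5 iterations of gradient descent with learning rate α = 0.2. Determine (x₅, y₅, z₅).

∇h = (4x - 2z, 8y, -2x + 2z)
(x₁, y₁, z₁) = (1.5, -1, 0.5) − 0.2·(5, -8, -2) = (0.5, 0.6, 0.9)
(x₂, y₂, z₂) = (0.5, 0.6, 0.9) − 0.2·(0.2, 4.8, 0.8) = (0.46, -0.36, 0.74)
(x₃, y₃, z₃) = (0.46, -0.36, 0.74) − 0.2·(0.36, -2.88, 0.56) = (0.388, 0.216, 0.628)
(x₄, y₄, z₄) = (0.388, 0.216, 0.628) − 0.2·(0.296, 1.728, 0.48) = (0.3288, -0.1296, 0.532)
(x₅, y₅, z₅) = (0.3288, -0.1296, 0.532) − 0.2·(0.2512, -1.0368, 0.4064) = (0.27856, 0.07776, 0.45072)

(0.27856, 0.07776, 0.45072)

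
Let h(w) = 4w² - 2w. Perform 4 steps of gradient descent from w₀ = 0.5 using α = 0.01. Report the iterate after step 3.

h′(w) = 8w - 2
w₁ = 0.5 − 0.01·2 = 0.48
w₂ = 0.48 − 0.01·1.84 = 0.4616
w₃ = 0.4616 − 0.01·1.6928 = 0.444672

0.444672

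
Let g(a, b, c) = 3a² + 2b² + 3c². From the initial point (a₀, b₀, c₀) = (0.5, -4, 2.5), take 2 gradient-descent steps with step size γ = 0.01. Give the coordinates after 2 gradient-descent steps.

(0.4418, -3.6864, 2.209)

∇g = (6a, 4b, 6c)
Step 1: at (0.5, -4, 2.5), ∇g = (3, -16, 15) → (0.5, -4, 2.5) − 0.01·(3, -16, 15) = (0.47, -3.84, 2.35)
Step 2: at (0.47, -3.84, 2.35), ∇g = (2.82, -15.36, 14.1) → (0.47, -3.84, 2.35) − 0.01·(2.82, -15.36, 14.1) = (0.4418, -3.6864, 2.209)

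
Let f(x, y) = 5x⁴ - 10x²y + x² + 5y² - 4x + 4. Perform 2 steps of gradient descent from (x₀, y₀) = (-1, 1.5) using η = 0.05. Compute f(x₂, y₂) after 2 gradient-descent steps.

11.26414725408

∇f = (20x³ - 20xy + 2x - 4, -10x² + 10y)
Step 1: at (-1, 1.5), ∇f = (4, 5) → (-1, 1.5) − 0.05·(4, 5) = (-1.2, 1.25)
Step 2: at (-1.2, 1.25), ∇f = (-10.96, -1.9) → (-1.2, 1.25) − 0.05·(-10.96, -1.9) = (-0.652, 1.345)
f(-0.652, 1.345) = 11.26414725408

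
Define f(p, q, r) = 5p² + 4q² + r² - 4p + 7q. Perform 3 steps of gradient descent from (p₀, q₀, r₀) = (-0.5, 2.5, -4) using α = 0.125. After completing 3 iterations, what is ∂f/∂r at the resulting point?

∇f = (10p - 4, 8q + 7, 2r)
Step 1: at (-0.5, 2.5, -4), ∇f = (-9, 27, -8) → (-0.5, 2.5, -4) − 0.125·(-9, 27, -8) = (0.625, -0.875, -3)
Step 2: at (0.625, -0.875, -3), ∇f = (2.25, 0, -6) → (0.625, -0.875, -3) − 0.125·(2.25, 0, -6) = (0.34375, -0.875, -2.25)
Step 3: at (0.34375, -0.875, -2.25), ∇f = (-0.5625, 0, -4.5) → (0.34375, -0.875, -2.25) − 0.125·(-0.5625, 0, -4.5) = (0.4140625, -0.875, -1.6875)
∂f/∂r at (0.4140625, -0.875, -1.6875) = -3.375

-3.375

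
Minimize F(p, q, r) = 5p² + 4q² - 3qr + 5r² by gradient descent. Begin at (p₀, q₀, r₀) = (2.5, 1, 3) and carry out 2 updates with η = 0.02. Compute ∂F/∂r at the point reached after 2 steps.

∇F = (10p, 8q - 3r, -3q + 10r)
Step 1: at (2.5, 1, 3), ∇F = (25, -1, 27) → (2.5, 1, 3) − 0.02·(25, -1, 27) = (2, 1.02, 2.46)
Step 2: at (2, 1.02, 2.46), ∇F = (20, 0.78, 21.54) → (2, 1.02, 2.46) − 0.02·(20, 0.78, 21.54) = (1.6, 1.0044, 2.0292)
∂F/∂r at (1.6, 1.0044, 2.0292) = 17.2788

17.2788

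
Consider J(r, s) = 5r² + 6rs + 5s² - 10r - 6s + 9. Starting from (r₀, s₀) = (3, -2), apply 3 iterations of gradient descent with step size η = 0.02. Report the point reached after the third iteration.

(2.557376, -1.557376)

∇J = (10r + 6s - 10, 6r + 10s - 6)
(r₁, s₁) = (3, -2) − 0.02·(8, -8) = (2.84, -1.84)
(r₂, s₂) = (2.84, -1.84) − 0.02·(7.36, -7.36) = (2.6928, -1.6928)
(r₃, s₃) = (2.6928, -1.6928) − 0.02·(6.7712, -6.7712) = (2.557376, -1.557376)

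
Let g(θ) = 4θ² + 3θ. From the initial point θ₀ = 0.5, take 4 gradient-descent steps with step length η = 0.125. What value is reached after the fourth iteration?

-0.375

g′(θ) = 8θ + 3
θ₁ = 0.5 − 0.125·7 = -0.375
θ₂ = -0.375 − 0.125·0 = -0.375
θ₃ = -0.375 − 0.125·0 = -0.375
θ₄ = -0.375 − 0.125·0 = -0.375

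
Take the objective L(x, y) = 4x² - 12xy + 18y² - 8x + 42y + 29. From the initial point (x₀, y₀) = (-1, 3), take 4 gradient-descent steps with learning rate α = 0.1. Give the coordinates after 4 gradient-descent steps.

∇L = (8x - 12y - 8, -12x + 36y + 42)
Step 1: at (-1, 3), ∇L = (-52, 162) → (-1, 3) − 0.1·(-52, 162) = (4.2, -13.2)
Step 2: at (4.2, -13.2), ∇L = (184, -483.6) → (4.2, -13.2) − 0.1·(184, -483.6) = (-14.2, 35.16)
Step 3: at (-14.2, 35.16), ∇L = (-543.52, 1478.16) → (-14.2, 35.16) − 0.1·(-543.52, 1478.16) = (40.152, -112.656)
Step 4: at (40.152, -112.656), ∇L = (1665.088, -4495.44) → (40.152, -112.656) − 0.1·(1665.088, -4495.44) = (-126.3568, 336.888)

(-126.3568, 336.888)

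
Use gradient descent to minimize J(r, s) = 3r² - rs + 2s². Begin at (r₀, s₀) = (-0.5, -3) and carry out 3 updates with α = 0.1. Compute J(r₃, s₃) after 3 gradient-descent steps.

1.0993655

∇J = (6r - s, -r + 4s)
Step 1: at (-0.5, -3), ∇J = (0, -11.5) → (-0.5, -3) − 0.1·(0, -11.5) = (-0.5, -1.85)
Step 2: at (-0.5, -1.85), ∇J = (-1.15, -6.9) → (-0.5, -1.85) − 0.1·(-1.15, -6.9) = (-0.385, -1.16)
Step 3: at (-0.385, -1.16), ∇J = (-1.15, -4.255) → (-0.385, -1.16) − 0.1·(-1.15, -4.255) = (-0.27, -0.7345)
J(-0.27, -0.7345) = 1.0993655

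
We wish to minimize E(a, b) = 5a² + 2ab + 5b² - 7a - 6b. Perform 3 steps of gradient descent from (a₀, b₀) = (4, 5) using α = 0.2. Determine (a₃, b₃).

∇E = (10a + 2b - 7, 2a + 10b - 6)
(a₁, b₁) = (4, 5) − 0.2·(43, 52) = (-4.6, -5.4)
(a₂, b₂) = (-4.6, -5.4) − 0.2·(-63.8, -69.2) = (8.16, 8.44)
(a₃, b₃) = (8.16, 8.44) − 0.2·(91.48, 94.72) = (-10.136, -10.504)

(-10.136, -10.504)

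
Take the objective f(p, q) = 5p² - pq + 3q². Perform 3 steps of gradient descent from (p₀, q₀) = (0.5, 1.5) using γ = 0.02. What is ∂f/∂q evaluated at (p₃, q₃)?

∇f = (10p - q, -p + 6q)
(p₁, q₁) = (0.5, 1.5) − 0.02·(3.5, 8.5) = (0.43, 1.33)
(p₂, q₂) = (0.43, 1.33) − 0.02·(2.97, 7.55) = (0.3706, 1.179)
(p₃, q₃) = (0.3706, 1.179) − 0.02·(2.527, 6.7034) = (0.32006, 1.044932)
∂f/∂q at (0.32006, 1.044932) = 5.949532

5.949532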